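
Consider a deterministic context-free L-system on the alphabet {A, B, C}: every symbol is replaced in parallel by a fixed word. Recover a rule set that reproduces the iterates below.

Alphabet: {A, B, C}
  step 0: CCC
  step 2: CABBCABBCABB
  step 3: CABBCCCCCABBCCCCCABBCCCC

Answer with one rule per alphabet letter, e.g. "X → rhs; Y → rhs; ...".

  step 2 ⇒ step 3: CABBCABBCABB ⇒ CA·BB·CC·CC·CA·BB·CC·CC·CA·BB·CC·CC
    A ↦ BB
    B ↦ CC
    C ↦ CA

A->BB, B->CC, C->CA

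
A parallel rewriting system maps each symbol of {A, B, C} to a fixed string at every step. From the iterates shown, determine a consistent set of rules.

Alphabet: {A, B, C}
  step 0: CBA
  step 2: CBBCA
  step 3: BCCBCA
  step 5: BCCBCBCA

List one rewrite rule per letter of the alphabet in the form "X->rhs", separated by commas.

A->CA, B->C, C->B

  step 2 ⇒ step 3: CBBCA ⇒ B·C·C·B·CA
    A ↦ CA
    B ↦ C
    C ↦ B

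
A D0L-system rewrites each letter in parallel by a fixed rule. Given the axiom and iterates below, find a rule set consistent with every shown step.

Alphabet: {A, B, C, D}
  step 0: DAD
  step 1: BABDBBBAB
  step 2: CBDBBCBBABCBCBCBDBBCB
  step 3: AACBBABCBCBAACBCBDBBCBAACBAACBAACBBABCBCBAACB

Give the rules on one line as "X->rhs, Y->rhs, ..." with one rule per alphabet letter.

A->DBB, B->CB, C->AA, D->BAB

  step 2 ⇒ step 3: CBDBBCBBABCBCBCBDBBCB ⇒ AA·CB·BAB·CB·CB·AA·CB·CB·DBB·CB·AA·CB·AA·CB·AA·CB·BAB·CB·CB·AA·CB
    A ↦ DBB
    B ↦ CB
    C ↦ AA
    D ↦ BAB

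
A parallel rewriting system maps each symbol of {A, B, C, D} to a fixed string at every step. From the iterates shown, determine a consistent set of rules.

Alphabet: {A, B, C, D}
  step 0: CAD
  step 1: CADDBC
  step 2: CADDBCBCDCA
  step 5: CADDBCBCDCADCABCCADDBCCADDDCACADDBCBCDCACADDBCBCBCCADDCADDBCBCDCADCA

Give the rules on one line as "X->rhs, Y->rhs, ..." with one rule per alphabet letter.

  step 1 ⇒ step 2: CADDBC ⇒ CA·DD·BC·BC·D·CA
    A ↦ DD
    B ↦ D
    C ↦ CA
    D ↦ BC

A->DD, B->D, C->CA, D->BC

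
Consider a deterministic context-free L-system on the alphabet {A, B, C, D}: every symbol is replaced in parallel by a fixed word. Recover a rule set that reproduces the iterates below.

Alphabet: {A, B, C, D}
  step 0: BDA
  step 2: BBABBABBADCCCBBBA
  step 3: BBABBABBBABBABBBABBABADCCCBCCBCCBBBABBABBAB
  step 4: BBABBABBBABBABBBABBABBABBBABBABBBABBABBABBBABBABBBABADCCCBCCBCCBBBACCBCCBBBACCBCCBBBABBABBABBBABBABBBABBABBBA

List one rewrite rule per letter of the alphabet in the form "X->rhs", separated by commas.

  step 3 ⇒ step 4: BBABBABBBABBABBBABBABADCCCBCCBCCBBBABBABBAB ⇒ BBA·BBA·B·BBA·BBA·B·BBA·BBA·BBA·B·BBA·BBA·B·BBA·BBA·BBA·B·BBA·BBA·B·BBA·B·ADC·CCB·CCB·CCB·BBA·CCB·CCB·BBA·CCB·CCB·BBA·BBA·BBA·B·BBA·BBA·B·BBA·BBA·B·BBA
    A ↦ B
    B ↦ BBA
    C ↦ CCB
    D ↦ ADC

A->B, B->BBA, C->CCB, D->ADC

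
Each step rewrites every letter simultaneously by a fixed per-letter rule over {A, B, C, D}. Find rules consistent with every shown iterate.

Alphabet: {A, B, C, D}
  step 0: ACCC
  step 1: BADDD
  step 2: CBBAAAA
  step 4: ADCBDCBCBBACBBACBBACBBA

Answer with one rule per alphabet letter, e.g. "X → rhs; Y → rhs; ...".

A->BA, B->CB, C->D, D->A

  step 1 ⇒ step 2: BADDD ⇒ CB·BA·A·A·A
    A ↦ BA
    B ↦ CB
    D ↦ A
  step 0 ⇒ step 1: ACCC ⇒ BA·D·D·D
    C ↦ D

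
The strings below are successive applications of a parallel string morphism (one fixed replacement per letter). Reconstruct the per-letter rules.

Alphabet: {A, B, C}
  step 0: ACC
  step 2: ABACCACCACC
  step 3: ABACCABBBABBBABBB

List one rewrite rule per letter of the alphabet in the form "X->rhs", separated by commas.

  step 2 ⇒ step 3: ABACCACCACC ⇒ AB·ACC·AB·B·B·AB·B·B·AB·B·B
    A ↦ AB
    B ↦ ACC
    C ↦ B

A->AB, B->ACC, C->B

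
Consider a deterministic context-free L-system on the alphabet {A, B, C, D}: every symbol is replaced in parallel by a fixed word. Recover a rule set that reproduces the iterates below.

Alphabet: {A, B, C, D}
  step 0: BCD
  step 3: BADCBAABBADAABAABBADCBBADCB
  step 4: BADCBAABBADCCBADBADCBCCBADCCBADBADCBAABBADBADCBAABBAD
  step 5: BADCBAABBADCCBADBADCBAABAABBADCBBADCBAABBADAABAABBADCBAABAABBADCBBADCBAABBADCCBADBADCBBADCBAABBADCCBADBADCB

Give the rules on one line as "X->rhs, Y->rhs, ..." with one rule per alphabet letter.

  step 4 ⇒ step 5: BADCBAABBADCCBADBADCBCCBADCCBADBADCBAABBADBADCBAABBAD ⇒ BAD·C·B·AAB·BAD·C·C·BAD·BAD·C·B·AAB·AAB·BAD·C·B·BAD·C·B·AAB·BAD·AAB·AAB·BAD·C·B·AAB·AAB·BAD·C·B·BAD·C·B·AAB·BAD·C·C·BAD·BAD·C·B·BAD·C·B·AAB·BAD·C·C·BAD·BAD·C·B
    A ↦ C
    B ↦ BAD
    C ↦ AAB
    D ↦ B

A->C, B->BAD, C->AAB, D->B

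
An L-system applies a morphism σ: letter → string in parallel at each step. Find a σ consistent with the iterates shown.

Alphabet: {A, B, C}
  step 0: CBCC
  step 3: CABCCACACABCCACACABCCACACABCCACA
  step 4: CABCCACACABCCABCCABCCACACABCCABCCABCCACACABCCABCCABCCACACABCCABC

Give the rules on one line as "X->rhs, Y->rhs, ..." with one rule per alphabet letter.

A->BC, B->CA, C->CA

  step 3 ⇒ step 4: CABCCACACABCCACACABCCACACABCCACA ⇒ CA·BC·CA·CA·CA·BC·CA·BC·CA·BC·CA·CA·CA·BC·CA·BC·CA·BC·CA·CA·CA·BC·CA·BC·CA·BC·CA·CA·CA·BC·CA·BC
    A ↦ BC
    B ↦ CA
    C ↦ CA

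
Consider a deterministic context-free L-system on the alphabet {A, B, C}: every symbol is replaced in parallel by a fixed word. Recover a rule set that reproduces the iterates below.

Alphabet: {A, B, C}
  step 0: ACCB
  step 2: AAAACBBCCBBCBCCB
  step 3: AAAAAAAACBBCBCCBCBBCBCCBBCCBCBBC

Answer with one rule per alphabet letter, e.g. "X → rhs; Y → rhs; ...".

  step 2 ⇒ step 3: AAAACBBCCBBCBCCB ⇒ AA·AA·AA·AA·CB·BC·BC·CB·CB·BC·BC·CB·BC·CB·CB·BC
    A ↦ AA
    B ↦ BC
    C ↦ CB

A->AA, B->BC, C->CB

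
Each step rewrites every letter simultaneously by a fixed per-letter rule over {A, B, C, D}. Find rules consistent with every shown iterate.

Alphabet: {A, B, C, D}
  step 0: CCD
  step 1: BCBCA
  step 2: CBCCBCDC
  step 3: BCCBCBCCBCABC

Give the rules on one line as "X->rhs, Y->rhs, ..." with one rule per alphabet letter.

  step 2 ⇒ step 3: CBCCBCDC ⇒ BC·C·BC·BC·C·BC·A·BC
    B ↦ C
    C ↦ BC
    D ↦ A
  step 1 ⇒ step 2: BCBCA ⇒ C·BC·C·BC·DC
    A ↦ DC

A->DC, B->C, C->BC, D->A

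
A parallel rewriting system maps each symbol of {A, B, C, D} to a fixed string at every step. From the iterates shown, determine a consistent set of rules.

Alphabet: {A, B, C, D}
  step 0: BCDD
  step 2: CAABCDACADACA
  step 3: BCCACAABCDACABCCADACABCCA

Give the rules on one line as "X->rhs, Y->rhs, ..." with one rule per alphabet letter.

A->CA, B->A, C->BC, D->DA

  step 2 ⇒ step 3: CAABCDACADACA ⇒ BC·CA·CA·A·BC·DA·CA·BC·CA·DA·CA·BC·CA
    A ↦ CA
    B ↦ A
    C ↦ BC
    D ↦ DA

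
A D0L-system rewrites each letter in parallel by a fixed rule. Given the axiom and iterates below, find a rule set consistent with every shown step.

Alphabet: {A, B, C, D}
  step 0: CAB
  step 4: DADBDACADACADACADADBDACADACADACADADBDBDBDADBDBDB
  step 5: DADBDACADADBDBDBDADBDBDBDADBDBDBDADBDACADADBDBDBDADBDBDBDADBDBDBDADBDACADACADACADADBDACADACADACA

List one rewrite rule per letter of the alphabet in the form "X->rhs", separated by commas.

A->DB, B->CA, C->DB, D->DA

  step 4 ⇒ step 5: DADBDACADACADACADADBDACADACADACADADBDBDBDADBDBDB ⇒ DA·DB·DA·CA·DA·DB·DB·DB·DA·DB·DB·DB·DA·DB·DB·DB·DA·DB·DA·CA·DA·DB·DB·DB·DA·DB·DB·DB·DA·DB·DB·DB·DA·DB·DA·CA·DA·CA·DA·CA·DA·DB·DA·CA·DA·CA·DA·CA
    A ↦ DB
    B ↦ CA
    C ↦ DB
    D ↦ DA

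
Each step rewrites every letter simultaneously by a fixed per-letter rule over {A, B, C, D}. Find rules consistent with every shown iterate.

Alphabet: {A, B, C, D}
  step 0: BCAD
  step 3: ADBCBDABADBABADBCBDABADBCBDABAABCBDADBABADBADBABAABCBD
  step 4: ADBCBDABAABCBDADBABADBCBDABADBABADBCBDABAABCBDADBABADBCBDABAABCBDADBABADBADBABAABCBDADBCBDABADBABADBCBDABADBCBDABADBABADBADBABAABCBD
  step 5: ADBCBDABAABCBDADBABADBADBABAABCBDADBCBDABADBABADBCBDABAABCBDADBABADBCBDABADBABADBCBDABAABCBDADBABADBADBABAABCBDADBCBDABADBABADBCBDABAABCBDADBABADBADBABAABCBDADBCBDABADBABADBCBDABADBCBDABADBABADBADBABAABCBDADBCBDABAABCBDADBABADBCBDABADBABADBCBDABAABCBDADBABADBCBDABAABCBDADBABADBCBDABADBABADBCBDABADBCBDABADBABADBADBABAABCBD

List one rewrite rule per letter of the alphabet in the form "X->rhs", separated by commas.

A->ADB, B->AB, C->A, D->CBD

  step 4 ⇒ step 5: ADBCBDABAABCBDADBABADBCBDABADBABADBCBDABAABCBDADBABADBCBDABAABCBDADBABADBADBABAABCBDADBCBDABADBABADBCBDABADBCBDABADBABADBADBABAABCBD ⇒ ADB·CBD·AB·A·AB·CBD·ADB·AB·ADB·ADB·AB·A·AB·CBD·ADB·CBD·AB·ADB·AB·ADB·CBD·AB·A·AB·CBD·ADB·AB·ADB·CBD·AB·ADB·AB·ADB·CBD·AB·A·AB·CBD·ADB·AB·ADB·ADB·AB·A·AB·CBD·ADB·CBD·AB·ADB·AB·ADB·CBD·AB·A·AB·CBD·ADB·AB·ADB·ADB·AB·A·AB·CBD·ADB·CBD·AB·ADB·AB·ADB·CBD·AB·ADB·CBD·AB·ADB·AB·ADB·ADB·AB·A·AB·CBD·ADB·CBD·AB·A·AB·CBD·ADB·AB·ADB·CBD·AB·ADB·AB·ADB·CBD·AB·A·AB·CBD·ADB·AB·ADB·CBD·AB·A·AB·CBD·ADB·AB·ADB·CBD·AB·ADB·AB·ADB·CBD·AB·ADB·CBD·AB·ADB·AB·ADB·ADB·AB·A·AB·CBD
    A ↦ ADB
    B ↦ AB
    C ↦ A
    D ↦ CBD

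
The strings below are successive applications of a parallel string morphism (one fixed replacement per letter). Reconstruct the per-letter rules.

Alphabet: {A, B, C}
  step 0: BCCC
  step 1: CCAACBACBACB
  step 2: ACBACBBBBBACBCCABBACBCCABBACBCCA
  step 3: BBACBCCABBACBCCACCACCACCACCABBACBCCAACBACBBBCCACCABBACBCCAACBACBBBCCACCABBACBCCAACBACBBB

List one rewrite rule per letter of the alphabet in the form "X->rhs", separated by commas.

  step 2 ⇒ step 3: ACBACBBBBBACBCCABBACBCCABBACBCCA ⇒ BB·ACB·CCA·BB·ACB·CCA·CCA·CCA·CCA·CCA·BB·ACB·CCA·ACB·ACB·BB·CCA·CCA·BB·ACB·CCA·ACB·ACB·BB·CCA·CCA·BB·ACB·CCA·ACB·ACB·BB
    A ↦ BB
    B ↦ CCA
    C ↦ ACB

A->BB, B->CCA, C->ACB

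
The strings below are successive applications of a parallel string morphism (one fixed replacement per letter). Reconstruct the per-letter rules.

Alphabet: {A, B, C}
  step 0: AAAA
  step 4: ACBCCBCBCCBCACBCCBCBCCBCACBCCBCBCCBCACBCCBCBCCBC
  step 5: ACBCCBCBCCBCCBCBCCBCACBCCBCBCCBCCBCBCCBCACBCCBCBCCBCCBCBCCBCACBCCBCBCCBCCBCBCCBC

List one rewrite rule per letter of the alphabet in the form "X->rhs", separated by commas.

A->AC, B->C, C->BC

  step 4 ⇒ step 5: ACBCCBCBCCBCACBCCBCBCCBCACBCCBCBCCBCACBCCBCBCCBC ⇒ AC·BC·C·BC·BC·C·BC·C·BC·BC·C·BC·AC·BC·C·BC·BC·C·BC·C·BC·BC·C·BC·AC·BC·C·BC·BC·C·BC·C·BC·BC·C·BC·AC·BC·C·BC·BC·C·BC·C·BC·BC·C·BC
    A ↦ AC
    B ↦ C
    C ↦ BC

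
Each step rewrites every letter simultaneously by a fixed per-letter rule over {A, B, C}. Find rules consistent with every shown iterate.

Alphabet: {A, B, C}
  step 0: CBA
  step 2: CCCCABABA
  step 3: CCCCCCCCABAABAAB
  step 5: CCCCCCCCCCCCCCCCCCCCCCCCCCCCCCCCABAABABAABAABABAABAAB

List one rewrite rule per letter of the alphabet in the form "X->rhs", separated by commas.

A->AB, B->A, C->CC

  step 2 ⇒ step 3: CCCCABABA ⇒ CC·CC·CC·CC·AB·A·AB·A·AB
    A ↦ AB
    B ↦ A
    C ↦ CC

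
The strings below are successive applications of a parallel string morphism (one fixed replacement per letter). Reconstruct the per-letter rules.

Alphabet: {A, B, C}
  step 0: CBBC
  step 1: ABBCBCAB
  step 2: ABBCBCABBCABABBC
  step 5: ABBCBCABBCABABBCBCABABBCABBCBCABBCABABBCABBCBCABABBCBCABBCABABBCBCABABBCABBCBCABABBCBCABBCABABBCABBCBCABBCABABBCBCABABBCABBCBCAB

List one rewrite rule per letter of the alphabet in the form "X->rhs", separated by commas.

A->AB, B->BC, C->AB

  step 1 ⇒ step 2: ABBCBCAB ⇒ AB·BC·BC·AB·BC·AB·AB·BC
    A ↦ AB
    B ↦ BC
    C ↦ AB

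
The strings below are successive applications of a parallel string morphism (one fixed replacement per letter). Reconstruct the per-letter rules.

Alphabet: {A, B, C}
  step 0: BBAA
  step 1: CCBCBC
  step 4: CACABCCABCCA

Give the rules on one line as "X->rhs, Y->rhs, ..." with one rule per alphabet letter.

A->BC, B->C, C->A

  step 0 ⇒ step 1: BBAA ⇒ C·C·BC·BC
    A ↦ BC
    B ↦ C
    C ↦ A  (constrained at step 1)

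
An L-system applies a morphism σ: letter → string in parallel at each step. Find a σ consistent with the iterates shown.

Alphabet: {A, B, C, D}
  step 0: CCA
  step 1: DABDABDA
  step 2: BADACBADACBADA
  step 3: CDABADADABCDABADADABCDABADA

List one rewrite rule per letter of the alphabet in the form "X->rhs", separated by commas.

  step 2 ⇒ step 3: BADACBADACBADA ⇒ C·DA·BA·DA·DAB·C·DA·BA·DA·DAB·C·DA·BA·DA
    A ↦ DA
    B ↦ C
    C ↦ DAB
    D ↦ BA

A->DA, B->C, C->DAB, D->BA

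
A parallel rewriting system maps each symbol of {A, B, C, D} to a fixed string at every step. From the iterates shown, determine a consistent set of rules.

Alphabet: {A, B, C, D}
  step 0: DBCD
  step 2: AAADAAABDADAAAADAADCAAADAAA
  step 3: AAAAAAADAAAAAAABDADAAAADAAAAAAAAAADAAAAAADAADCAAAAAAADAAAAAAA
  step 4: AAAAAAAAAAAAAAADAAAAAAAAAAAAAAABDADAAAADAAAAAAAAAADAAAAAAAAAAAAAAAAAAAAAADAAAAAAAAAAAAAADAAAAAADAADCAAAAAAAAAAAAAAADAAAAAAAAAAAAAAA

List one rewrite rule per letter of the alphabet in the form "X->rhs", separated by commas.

  step 3 ⇒ step 4: AAAAAAADAAAAAAABDADAAAADAAAAAAAAAADAAAAAADAADCAAAAAAADAAAAAAA ⇒ AA·AA·AA·AA·AA·AA·AA·ADA·AA·AA·AA·AA·AA·AA·AA·BD·ADA·AA·ADA·AA·AA·AA·AA·ADA·AA·AA·AA·AA·AA·AA·AA·AA·AA·AA·ADA·AA·AA·AA·AA·AA·AA·ADA·AA·AA·ADA·ADC·AA·AA·AA·AA·AA·AA·AA·ADA·AA·AA·AA·AA·AA·AA·AA
    A ↦ AA
    B ↦ BD
    C ↦ ADC
    D ↦ ADA

A->AA, B->BD, C->ADC, D->ADA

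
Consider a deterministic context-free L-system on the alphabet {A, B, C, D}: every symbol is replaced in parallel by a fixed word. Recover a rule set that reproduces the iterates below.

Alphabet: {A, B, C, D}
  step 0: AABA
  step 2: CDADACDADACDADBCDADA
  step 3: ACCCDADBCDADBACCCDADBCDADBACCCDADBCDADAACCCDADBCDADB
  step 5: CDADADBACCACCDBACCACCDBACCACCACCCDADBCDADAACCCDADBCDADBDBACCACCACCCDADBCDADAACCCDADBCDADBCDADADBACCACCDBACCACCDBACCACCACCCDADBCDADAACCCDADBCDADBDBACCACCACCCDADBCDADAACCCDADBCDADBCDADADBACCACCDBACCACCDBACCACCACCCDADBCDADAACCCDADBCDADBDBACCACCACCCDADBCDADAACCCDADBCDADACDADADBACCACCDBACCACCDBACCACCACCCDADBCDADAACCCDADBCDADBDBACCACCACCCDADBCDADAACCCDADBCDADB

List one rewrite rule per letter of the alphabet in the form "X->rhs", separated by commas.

A->DB, B->DA, C->ACC, D->CDA

  step 2 ⇒ step 3: CDADACDADACDADBCDADA ⇒ ACC·CDA·DB·CDA·DB·ACC·CDA·DB·CDA·DB·ACC·CDA·DB·CDA·DA·ACC·CDA·DB·CDA·DB
    A ↦ DB
    B ↦ DA
    C ↦ ACC
    D ↦ CDA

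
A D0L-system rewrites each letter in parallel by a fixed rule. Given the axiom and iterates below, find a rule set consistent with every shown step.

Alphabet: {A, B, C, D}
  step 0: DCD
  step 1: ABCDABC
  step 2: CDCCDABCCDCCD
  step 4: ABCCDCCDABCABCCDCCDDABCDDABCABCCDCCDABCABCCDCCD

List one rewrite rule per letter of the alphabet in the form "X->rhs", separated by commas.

A->CD, B->CC, C->D, D->ABC

  step 1 ⇒ step 2: ABCDABC ⇒ CD·CC·D·ABC·CD·CC·D
    A ↦ CD
    B ↦ CC
    C ↦ D
    D ↦ ABC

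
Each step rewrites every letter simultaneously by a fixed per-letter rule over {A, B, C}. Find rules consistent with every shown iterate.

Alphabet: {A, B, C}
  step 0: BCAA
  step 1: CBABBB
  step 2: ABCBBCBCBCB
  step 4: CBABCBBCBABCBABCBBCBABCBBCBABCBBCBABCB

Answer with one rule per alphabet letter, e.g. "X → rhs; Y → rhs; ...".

A->B, B->CB, C->AB

  step 1 ⇒ step 2: CBABBB ⇒ AB·CB·B·CB·CB·CB
    A ↦ B
    B ↦ CB
    C ↦ AB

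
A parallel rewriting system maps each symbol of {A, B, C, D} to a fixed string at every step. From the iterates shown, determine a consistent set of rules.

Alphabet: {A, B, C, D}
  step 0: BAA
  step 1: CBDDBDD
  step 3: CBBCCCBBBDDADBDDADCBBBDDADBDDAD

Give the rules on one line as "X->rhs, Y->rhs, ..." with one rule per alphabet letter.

A->BDD, B->C, C->CBB, D->AD

  step 0 ⇒ step 1: BAA ⇒ C·BDD·BDD
    A ↦ BDD
    B ↦ C
    C ↦ CBB  (constrained at step 1)
    D ↦ AD  (constrained at step 1)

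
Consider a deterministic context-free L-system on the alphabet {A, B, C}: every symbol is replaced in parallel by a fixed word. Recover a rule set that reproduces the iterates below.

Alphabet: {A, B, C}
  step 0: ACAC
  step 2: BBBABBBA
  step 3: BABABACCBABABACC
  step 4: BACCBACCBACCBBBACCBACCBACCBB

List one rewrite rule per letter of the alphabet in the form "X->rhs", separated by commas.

A->CC, B->BA, C->B

  step 3 ⇒ step 4: BABABACCBABABACC ⇒ BA·CC·BA·CC·BA·CC·B·B·BA·CC·BA·CC·BA·CC·B·B
    A ↦ CC
    B ↦ BA
    C ↦ B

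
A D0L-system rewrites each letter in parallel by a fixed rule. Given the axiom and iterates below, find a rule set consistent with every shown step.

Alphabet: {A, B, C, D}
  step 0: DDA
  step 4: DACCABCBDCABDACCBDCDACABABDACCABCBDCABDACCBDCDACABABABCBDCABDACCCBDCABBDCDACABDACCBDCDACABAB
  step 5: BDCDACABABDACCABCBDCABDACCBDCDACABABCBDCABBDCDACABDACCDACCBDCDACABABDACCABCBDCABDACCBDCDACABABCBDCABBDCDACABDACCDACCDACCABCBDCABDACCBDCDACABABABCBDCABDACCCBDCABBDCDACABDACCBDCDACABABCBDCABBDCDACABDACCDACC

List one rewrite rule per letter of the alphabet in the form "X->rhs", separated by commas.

  step 4 ⇒ step 5: DACCABCBDCABDACCBDCDACABABDACCABCBDCABDACCBDCDACABABABCBDCABDACCCBDCABBDCDACABDACCBDCDACABAB ⇒ BDC·DAC·AB·AB·DAC·C·AB·C·BDC·AB·DAC·C·BDC·DAC·AB·AB·C·BDC·AB·BDC·DAC·AB·DAC·C·DAC·C·BDC·DAC·AB·AB·DAC·C·AB·C·BDC·AB·DAC·C·BDC·DAC·AB·AB·C·BDC·AB·BDC·DAC·AB·DAC·C·DAC·C·DAC·C·AB·C·BDC·AB·DAC·C·BDC·DAC·AB·AB·AB·C·BDC·AB·DAC·C·C·BDC·AB·BDC·DAC·AB·DAC·C·BDC·DAC·AB·AB·C·BDC·AB·BDC·DAC·AB·DAC·C·DAC·C
    A ↦ DAC
    B ↦ C
    C ↦ AB
    D ↦ BDC

A->DAC, B->C, C->AB, D->BDC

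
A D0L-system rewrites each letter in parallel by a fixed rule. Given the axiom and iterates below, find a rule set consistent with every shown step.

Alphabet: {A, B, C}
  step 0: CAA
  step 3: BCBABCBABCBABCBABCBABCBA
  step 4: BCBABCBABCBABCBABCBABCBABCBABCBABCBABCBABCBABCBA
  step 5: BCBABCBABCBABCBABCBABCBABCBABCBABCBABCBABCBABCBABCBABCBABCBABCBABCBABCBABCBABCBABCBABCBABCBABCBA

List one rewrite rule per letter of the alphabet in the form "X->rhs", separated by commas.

A->BA, B->BC, C->BA

  step 4 ⇒ step 5: BCBABCBABCBABCBABCBABCBABCBABCBABCBABCBABCBABCBA ⇒ BC·BA·BC·BA·BC·BA·BC·BA·BC·BA·BC·BA·BC·BA·BC·BA·BC·BA·BC·BA·BC·BA·BC·BA·BC·BA·BC·BA·BC·BA·BC·BA·BC·BA·BC·BA·BC·BA·BC·BA·BC·BA·BC·BA·BC·BA·BC·BA
    A ↦ BA
    B ↦ BC
    C ↦ BA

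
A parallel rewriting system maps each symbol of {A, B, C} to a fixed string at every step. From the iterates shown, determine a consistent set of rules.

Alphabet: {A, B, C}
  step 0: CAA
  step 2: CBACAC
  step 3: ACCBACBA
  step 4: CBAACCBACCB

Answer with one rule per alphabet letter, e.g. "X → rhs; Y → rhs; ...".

A->CB, B->C, C->A

  step 3 ⇒ step 4: ACCBACBA ⇒ CB·A·A·C·CB·A·C·CB
    A ↦ CB
    B ↦ C
    C ↦ A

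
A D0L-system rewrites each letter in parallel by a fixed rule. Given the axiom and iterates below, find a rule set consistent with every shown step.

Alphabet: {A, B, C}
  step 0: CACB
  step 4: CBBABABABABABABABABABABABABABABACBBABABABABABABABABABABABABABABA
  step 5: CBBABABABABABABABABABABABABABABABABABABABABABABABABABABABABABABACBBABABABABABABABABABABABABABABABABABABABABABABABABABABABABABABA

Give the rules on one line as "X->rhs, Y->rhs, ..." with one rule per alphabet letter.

  step 4 ⇒ step 5: CBBABABABABABABABABABABABABABABACBBABABABABABABABABABABABABABABA ⇒ CB·BA·BA·BA·BA·BA·BA·BA·BA·BA·BA·BA·BA·BA·BA·BA·BA·BA·BA·BA·BA·BA·BA·BA·BA·BA·BA·BA·BA·BA·BA·BA·CB·BA·BA·BA·BA·BA·BA·BA·BA·BA·BA·BA·BA·BA·BA·BA·BA·BA·BA·BA·BA·BA·BA·BA·BA·BA·BA·BA·BA·BA·BA·BA
    A ↦ BA
    B ↦ BA
    C ↦ CB

A->BA, B->BA, C->CB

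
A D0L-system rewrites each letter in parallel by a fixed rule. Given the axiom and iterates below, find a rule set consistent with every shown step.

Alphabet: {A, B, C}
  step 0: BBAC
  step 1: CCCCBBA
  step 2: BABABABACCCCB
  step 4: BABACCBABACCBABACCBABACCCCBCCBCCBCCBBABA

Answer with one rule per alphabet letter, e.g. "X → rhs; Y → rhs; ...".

  step 1 ⇒ step 2: CCCCBBA ⇒ BA·BA·BA·BA·CC·CC·B
    A ↦ B
    B ↦ CC
    C ↦ BA

A->B, B->CC, C->BA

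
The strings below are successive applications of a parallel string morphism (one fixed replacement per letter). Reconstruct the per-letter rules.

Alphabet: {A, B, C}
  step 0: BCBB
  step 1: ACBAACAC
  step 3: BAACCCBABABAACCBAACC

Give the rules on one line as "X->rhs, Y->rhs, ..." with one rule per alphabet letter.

  step 0 ⇒ step 1: BCBB ⇒ AC·BA·AC·AC
    B ↦ AC
    C ↦ BA
    A ↦ C  (constrained at step 1)

A->C, B->AC, C->BA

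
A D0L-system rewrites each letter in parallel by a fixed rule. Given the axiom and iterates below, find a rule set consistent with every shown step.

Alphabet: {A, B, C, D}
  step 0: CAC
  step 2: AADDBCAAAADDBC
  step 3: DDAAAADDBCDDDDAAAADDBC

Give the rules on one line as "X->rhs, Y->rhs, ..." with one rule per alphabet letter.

  step 2 ⇒ step 3: AADDBCAAAADDBC ⇒ D·D·AA·AA·D·DBC·D·D·D·D·AA·AA·D·DBC
    A ↦ D
    B ↦ D
    C ↦ DBC
    D ↦ AA

A->D, B->D, C->DBC, D->AA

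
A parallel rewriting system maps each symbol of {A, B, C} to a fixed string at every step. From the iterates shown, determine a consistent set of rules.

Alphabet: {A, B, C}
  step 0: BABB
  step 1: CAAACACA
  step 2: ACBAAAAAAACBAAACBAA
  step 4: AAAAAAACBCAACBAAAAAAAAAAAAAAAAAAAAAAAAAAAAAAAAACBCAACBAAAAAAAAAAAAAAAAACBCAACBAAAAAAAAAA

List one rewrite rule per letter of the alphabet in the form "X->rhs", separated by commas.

  step 1 ⇒ step 2: CAAACACA ⇒ ACB·AA·AA·AA·ACB·AA·ACB·AA
    A ↦ AA
    C ↦ ACB
  step 0 ⇒ step 1: BABB ⇒ CA·AA·CA·CA
    B ↦ CA

A->AA, B->CA, C->ACB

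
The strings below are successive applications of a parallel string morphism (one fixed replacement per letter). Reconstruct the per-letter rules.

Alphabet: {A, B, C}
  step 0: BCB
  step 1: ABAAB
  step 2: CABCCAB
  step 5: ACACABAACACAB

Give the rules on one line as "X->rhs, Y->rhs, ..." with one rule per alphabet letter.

  step 1 ⇒ step 2: ABAAB ⇒ C·AB·C·C·AB
    A ↦ C
    B ↦ AB
  step 0 ⇒ step 1: BCB ⇒ AB·A·AB
    C ↦ A

A->C, B->AB, C->A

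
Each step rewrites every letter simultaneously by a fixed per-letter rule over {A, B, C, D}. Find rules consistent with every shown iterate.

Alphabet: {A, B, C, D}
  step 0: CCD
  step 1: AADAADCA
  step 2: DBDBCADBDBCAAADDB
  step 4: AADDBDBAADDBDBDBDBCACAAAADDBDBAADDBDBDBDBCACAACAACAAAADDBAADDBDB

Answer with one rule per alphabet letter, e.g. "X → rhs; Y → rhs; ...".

  step 1 ⇒ step 2: AADAADCA ⇒ DB·DB·CA·DB·DB·CA·AAD·DB
    A ↦ DB
    C ↦ AAD
    D ↦ CA
    B ↦ A  (constrained at step 2)

A->DB, B->A, C->AAD, D->CA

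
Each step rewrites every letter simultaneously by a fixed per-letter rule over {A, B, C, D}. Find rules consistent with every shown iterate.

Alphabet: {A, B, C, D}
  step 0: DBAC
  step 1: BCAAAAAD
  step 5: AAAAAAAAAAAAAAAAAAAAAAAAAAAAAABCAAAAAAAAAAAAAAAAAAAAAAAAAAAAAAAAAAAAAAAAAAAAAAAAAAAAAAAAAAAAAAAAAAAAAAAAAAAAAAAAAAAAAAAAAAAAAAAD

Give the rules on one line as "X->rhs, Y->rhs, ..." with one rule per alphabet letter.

A->AA, B->AA, C->AD, D->BC

  step 0 ⇒ step 1: DBAC ⇒ BC·AA·AA·AD
    A ↦ AA
    B ↦ AA
    C ↦ AD
    D ↦ BC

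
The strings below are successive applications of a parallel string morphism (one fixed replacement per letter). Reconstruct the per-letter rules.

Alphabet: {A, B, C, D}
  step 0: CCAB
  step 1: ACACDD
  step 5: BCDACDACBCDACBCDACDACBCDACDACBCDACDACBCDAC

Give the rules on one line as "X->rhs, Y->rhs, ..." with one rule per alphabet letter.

A->D, B->D, C->AC, D->BC

  step 0 ⇒ step 1: CCAB ⇒ AC·AC·D·D
    A ↦ D
    B ↦ D
    C ↦ AC
    D ↦ BC  (constrained at step 1)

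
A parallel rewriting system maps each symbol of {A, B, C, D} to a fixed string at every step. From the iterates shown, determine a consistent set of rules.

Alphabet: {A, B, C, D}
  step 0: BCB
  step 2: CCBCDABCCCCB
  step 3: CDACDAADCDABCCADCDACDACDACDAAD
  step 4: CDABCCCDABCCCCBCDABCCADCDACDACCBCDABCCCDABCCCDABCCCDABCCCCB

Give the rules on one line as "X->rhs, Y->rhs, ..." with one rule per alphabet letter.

  step 3 ⇒ step 4: CDACDAADCDABCCADCDACDACDACDAAD ⇒ CDA·B·CC·CDA·B·CC·CC·B·CDA·B·CC·AD·CDA·CDA·CC·B·CDA·B·CC·CDA·B·CC·CDA·B·CC·CDA·B·CC·CC·B
    A ↦ CC
    B ↦ AD
    C ↦ CDA
    D ↦ B

A->CC, B->AD, C->CDA, D->B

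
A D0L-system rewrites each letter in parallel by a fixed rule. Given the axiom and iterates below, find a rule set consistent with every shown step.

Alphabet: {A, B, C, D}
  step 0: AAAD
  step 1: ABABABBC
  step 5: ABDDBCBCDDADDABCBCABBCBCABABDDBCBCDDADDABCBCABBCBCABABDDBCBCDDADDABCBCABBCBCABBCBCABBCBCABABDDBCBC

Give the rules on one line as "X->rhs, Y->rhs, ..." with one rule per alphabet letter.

  step 0 ⇒ step 1: AAAD ⇒ AB·AB·AB·BC
    A ↦ AB
    D ↦ BC
    B ↦ DD  (constrained at step 1)
    C ↦ A  (constrained at step 1)

A->AB, B->DD, C->A, D->BC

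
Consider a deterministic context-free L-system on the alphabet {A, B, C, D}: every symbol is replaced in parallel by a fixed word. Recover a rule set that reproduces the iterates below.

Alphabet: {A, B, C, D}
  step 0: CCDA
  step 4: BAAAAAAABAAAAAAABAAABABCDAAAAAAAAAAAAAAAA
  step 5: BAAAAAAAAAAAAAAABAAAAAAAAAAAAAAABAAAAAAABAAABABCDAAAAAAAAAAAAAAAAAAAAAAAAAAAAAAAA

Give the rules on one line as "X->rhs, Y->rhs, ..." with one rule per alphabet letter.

  step 4 ⇒ step 5: BAAAAAAABAAAAAAABAAABABCDAAAAAAAAAAAAAAAA ⇒ BA·AA·AA·AA·AA·AA·AA·AA·BA·AA·AA·AA·AA·AA·AA·AA·BA·AA·AA·AA·BA·AA·BA·B·CD·AA·AA·AA·AA·AA·AA·AA·AA·AA·AA·AA·AA·AA·AA·AA·AA
    A ↦ AA
    B ↦ BA
    C ↦ B
    D ↦ CD

A->AA, B->BA, C->B, D->CD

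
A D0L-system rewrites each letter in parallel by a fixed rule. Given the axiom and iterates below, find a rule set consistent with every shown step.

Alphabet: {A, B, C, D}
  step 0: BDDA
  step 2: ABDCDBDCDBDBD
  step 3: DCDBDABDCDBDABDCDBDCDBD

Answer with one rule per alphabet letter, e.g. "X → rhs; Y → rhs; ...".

  step 2 ⇒ step 3: ABDCDBDCDBDBD ⇒ D·CD·BD·A·BD·CD·BD·A·BD·CD·BD·CD·BD
    A ↦ D
    B ↦ CD
    C ↦ A
    D ↦ BD

A->D, B->CD, C->A, D->BD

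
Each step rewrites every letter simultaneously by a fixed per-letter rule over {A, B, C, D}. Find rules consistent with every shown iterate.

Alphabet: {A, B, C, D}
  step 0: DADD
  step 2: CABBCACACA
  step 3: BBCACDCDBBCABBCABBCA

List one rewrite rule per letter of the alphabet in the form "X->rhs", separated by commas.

  step 2 ⇒ step 3: CABBCACACA ⇒ BB·CA·CD·CD·BB·CA·BB·CA·BB·CA
    A ↦ CA
    B ↦ CD
    C ↦ BB
    D ↦ A  (constrained at step 0)

A->CA, B->CD, C->BB, D->A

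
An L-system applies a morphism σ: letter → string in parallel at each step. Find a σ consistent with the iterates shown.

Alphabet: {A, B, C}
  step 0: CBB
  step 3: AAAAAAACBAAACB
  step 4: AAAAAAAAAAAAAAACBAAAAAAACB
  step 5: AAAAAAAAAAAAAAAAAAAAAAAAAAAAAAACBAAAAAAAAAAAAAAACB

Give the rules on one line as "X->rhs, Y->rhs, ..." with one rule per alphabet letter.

  step 4 ⇒ step 5: AAAAAAAAAAAAAAACBAAAAAAACB ⇒ AA·AA·AA·AA·AA·AA·AA·AA·AA·AA·AA·AA·AA·AA·AA·A·CB·AA·AA·AA·AA·AA·AA·AA·A·CB
    A ↦ AA
    B ↦ CB
    C ↦ A

A->AA, B->CB, C->A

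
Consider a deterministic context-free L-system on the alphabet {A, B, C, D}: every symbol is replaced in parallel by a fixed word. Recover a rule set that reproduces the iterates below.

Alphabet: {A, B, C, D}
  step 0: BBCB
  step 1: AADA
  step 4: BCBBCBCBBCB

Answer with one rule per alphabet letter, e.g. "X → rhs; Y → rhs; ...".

  step 0 ⇒ step 1: BBCB ⇒ A·A·D·A
    B ↦ A
    C ↦ D
    A ↦ CB  (constrained at step 1)
    D ↦ B  (constrained at step 1)

A->CB, B->A, C->D, D->B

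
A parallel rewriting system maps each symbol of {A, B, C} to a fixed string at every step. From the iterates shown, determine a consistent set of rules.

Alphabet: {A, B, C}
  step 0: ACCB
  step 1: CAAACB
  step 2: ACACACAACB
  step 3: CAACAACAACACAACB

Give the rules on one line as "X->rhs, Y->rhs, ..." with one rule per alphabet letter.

A->CA, B->CB, C->A

  step 2 ⇒ step 3: ACACACAACB ⇒ CA·A·CA·A·CA·A·CA·CA·A·CB
    A ↦ CA
    B ↦ CB
    C ↦ A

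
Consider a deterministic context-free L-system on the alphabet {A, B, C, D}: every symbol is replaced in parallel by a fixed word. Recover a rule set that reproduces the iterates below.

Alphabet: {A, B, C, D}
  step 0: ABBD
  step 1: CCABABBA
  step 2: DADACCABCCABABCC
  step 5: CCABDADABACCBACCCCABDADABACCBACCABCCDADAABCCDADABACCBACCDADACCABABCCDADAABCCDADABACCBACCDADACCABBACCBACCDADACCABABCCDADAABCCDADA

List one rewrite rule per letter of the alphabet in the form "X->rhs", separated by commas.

A->CC, B->AB, C->DA, D->BA

  step 1 ⇒ step 2: CCABABBA ⇒ DA·DA·CC·AB·CC·AB·AB·CC
    A ↦ CC
    B ↦ AB
    C ↦ DA
  step 0 ⇒ step 1: ABBD ⇒ CC·AB·AB·BA
    D ↦ BA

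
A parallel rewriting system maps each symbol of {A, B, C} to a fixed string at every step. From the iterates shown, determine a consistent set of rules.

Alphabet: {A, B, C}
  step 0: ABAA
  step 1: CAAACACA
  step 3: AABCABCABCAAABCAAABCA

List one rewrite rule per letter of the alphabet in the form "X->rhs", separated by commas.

A->CA, B->AA, C->B

  step 0 ⇒ step 1: ABAA ⇒ CA·AA·CA·CA
    A ↦ CA
    B ↦ AA
    C ↦ B  (constrained at step 1)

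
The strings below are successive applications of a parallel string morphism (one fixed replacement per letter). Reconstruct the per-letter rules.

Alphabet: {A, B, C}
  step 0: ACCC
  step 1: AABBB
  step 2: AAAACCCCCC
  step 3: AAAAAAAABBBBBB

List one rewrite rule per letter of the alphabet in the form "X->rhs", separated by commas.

  step 2 ⇒ step 3: AAAACCCCCC ⇒ AA·AA·AA·AA·B·B·B·B·B·B
    A ↦ AA
    C ↦ B
  step 1 ⇒ step 2: AABBB ⇒ AA·AA·CC·CC·CC
    B ↦ CC

A->AA, B->CC, C->B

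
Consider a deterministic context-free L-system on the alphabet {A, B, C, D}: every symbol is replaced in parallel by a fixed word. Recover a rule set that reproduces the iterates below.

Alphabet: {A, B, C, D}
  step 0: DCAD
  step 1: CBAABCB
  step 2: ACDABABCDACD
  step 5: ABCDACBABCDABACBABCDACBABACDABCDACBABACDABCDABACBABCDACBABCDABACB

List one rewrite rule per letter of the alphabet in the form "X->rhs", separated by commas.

  step 1 ⇒ step 2: CBAABCB ⇒ A·CD·AB·AB·CD·A·CD
    A ↦ AB
    B ↦ CD
    C ↦ A
  step 0 ⇒ step 1: DCAD ⇒ CB·A·AB·CB
    D ↦ CB

A->AB, B->CD, C->A, D->CB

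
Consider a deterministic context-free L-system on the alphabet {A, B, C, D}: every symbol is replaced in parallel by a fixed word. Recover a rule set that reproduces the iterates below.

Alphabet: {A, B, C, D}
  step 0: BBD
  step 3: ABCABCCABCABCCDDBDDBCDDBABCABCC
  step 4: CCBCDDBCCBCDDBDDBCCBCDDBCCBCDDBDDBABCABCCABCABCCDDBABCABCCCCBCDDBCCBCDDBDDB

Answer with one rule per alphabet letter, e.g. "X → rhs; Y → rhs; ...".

  step 3 ⇒ step 4: ABCABCCABCABCCDDBDDBCDDBABCABCC ⇒ CCB·C·DDB·CCB·C·DDB·DDB·CCB·C·DDB·CCB·C·DDB·DDB·ABC·ABC·C·ABC·ABC·C·DDB·ABC·ABC·C·CCB·C·DDB·CCB·C·DDB·DDB
    A ↦ CCB
    B ↦ C
    C ↦ DDB
    D ↦ ABC

A->CCB, B->C, C->DDB, D->ABC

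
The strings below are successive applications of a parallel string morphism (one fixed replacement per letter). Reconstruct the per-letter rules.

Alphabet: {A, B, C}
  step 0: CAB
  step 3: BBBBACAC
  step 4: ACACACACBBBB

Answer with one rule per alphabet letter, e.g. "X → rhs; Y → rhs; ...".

  step 3 ⇒ step 4: BBBBACAC ⇒ AC·AC·AC·AC·B·B·B·B
    A ↦ B
    B ↦ AC
    C ↦ B

A->B, B->AC, C->B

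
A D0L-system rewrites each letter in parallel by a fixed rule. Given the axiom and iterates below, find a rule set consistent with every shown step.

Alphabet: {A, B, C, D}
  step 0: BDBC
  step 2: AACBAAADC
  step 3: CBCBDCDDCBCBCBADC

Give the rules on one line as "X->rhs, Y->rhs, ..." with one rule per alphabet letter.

A->CB, B->DD, C->DC, D->A

  step 2 ⇒ step 3: AACBAAADC ⇒ CB·CB·DC·DD·CB·CB·CB·A·DC
    A ↦ CB
    B ↦ DD
    C ↦ DC
    D ↦ A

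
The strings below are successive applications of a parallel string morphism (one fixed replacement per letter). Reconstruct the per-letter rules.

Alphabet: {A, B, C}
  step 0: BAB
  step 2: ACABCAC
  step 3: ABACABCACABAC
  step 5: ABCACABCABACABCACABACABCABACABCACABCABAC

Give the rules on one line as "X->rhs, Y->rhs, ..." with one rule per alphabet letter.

A->AB, B->C, C->AC

  step 2 ⇒ step 3: ACABCAC ⇒ AB·AC·AB·C·AC·AB·AC
    A ↦ AB
    B ↦ C
    C ↦ AC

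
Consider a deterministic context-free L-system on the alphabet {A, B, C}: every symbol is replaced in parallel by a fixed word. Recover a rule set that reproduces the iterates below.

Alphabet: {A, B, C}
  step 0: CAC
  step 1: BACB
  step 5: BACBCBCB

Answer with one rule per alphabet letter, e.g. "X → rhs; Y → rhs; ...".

  step 0 ⇒ step 1: CAC ⇒ B·AC·B
    A ↦ AC
    C ↦ B
    B ↦ C  (constrained at step 1)

A->AC, B->C, C->B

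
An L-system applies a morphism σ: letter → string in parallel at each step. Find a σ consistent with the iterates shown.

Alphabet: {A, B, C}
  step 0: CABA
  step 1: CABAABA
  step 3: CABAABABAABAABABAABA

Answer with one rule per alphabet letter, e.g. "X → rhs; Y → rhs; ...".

  step 0 ⇒ step 1: CABA ⇒ CA·BA·A·BA
    A ↦ BA
    B ↦ A
    C ↦ CA

A->BA, B->A, C->CA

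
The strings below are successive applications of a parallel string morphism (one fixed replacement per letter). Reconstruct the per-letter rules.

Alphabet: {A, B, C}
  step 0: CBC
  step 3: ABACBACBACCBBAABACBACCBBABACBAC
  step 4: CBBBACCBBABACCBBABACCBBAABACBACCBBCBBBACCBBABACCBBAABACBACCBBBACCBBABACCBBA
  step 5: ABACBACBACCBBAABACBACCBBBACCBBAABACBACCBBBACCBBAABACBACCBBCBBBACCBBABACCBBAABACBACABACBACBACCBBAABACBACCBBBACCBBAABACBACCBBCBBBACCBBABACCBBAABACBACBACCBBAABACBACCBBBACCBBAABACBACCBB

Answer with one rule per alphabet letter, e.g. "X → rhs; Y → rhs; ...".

  step 4 ⇒ step 5: CBBBACCBBABACCBBABACCBBAABACBACCBBCBBBACCBBABACCBBAABACBACCBBBACCBBABACCBBA ⇒ A·BAC·BAC·BAC·CBB·A·A·BAC·BAC·CBB·BAC·CBB·A·A·BAC·BAC·CBB·BAC·CBB·A·A·BAC·BAC·CBB·CBB·BAC·CBB·A·BAC·CBB·A·A·BAC·BAC·A·BAC·BAC·BAC·CBB·A·A·BAC·BAC·CBB·BAC·CBB·A·A·BAC·BAC·CBB·CBB·BAC·CBB·A·BAC·CBB·A·A·BAC·BAC·BAC·CBB·A·A·BAC·BAC·CBB·BAC·CBB·A·A·BAC·BAC·CBB
    A ↦ CBB
    B ↦ BAC
    C ↦ A

A->CBB, B->BAC, C->A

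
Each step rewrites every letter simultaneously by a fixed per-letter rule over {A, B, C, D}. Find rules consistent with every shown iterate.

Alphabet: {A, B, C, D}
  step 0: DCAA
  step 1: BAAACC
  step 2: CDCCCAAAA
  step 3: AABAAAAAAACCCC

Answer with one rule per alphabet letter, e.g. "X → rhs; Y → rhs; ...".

A->C, B->CD, C->AA, D->BA

  step 2 ⇒ step 3: CDCCCAAAA ⇒ AA·BA·AA·AA·AA·C·C·C·C
    A ↦ C
    C ↦ AA
    D ↦ BA
  step 1 ⇒ step 2: BAAACC ⇒ CD·C·C·C·AA·AA
    B ↦ CD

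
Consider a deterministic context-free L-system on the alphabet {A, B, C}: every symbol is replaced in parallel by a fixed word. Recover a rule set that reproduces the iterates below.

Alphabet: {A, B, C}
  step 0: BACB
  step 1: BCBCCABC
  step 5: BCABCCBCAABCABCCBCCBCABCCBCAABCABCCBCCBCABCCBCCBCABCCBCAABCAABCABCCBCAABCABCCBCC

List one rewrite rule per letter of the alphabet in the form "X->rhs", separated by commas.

A->BCC, B->BC, C->A

  step 0 ⇒ step 1: BACB ⇒ BC·BCC·A·BC
    A ↦ BCC
    B ↦ BC
    C ↦ A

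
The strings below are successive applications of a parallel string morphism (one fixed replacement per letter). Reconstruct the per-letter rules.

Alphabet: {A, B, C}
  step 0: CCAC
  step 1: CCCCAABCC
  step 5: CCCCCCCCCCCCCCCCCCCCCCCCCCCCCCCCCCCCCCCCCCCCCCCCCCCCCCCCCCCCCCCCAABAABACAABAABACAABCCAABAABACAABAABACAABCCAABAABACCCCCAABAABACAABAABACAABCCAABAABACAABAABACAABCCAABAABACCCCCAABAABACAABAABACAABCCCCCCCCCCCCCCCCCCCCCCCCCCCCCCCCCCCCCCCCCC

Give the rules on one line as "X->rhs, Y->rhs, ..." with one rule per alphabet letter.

  step 0 ⇒ step 1: CCAC ⇒ CC·CC·AAB·CC
    A ↦ AAB
    C ↦ CC
    B ↦ AC  (constrained at step 1)

A->AAB, B->AC, C->CC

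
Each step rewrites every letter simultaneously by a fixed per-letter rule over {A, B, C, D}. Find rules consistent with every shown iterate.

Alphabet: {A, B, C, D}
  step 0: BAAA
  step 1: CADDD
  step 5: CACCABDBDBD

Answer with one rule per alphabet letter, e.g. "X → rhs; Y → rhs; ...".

A->D, B->CA, C->B, D->C

  step 0 ⇒ step 1: BAAA ⇒ CA·D·D·D
    A ↦ D
    B ↦ CA
    C ↦ B  (constrained at step 1)
    D ↦ C  (constrained at step 1)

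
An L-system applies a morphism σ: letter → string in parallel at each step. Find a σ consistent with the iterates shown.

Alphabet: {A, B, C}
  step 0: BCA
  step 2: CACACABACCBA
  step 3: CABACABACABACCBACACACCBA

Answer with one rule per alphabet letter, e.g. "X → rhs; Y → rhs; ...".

  step 2 ⇒ step 3: CACACABACCBA ⇒ CA·BA·CA·BA·CA·BA·CC·BA·CA·CA·CC·BA
    A ↦ BA
    B ↦ CC
    C ↦ CA

A->BA, B->CC, C->CA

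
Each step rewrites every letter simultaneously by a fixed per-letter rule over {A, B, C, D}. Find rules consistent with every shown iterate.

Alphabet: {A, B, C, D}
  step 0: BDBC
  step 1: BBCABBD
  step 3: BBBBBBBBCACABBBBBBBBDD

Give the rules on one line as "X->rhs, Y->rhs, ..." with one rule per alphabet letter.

A->D, B->BB, C->D, D->CA

  step 0 ⇒ step 1: BDBC ⇒ BB·CA·BB·D
    B ↦ BB
    C ↦ D
    D ↦ CA
    A ↦ D  (constrained at step 1)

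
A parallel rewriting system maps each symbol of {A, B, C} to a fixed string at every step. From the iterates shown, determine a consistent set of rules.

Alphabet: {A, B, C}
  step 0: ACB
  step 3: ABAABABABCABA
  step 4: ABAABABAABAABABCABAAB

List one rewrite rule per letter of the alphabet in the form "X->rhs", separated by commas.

  step 3 ⇒ step 4: ABAABABABCABA ⇒ AB·A·AB·AB·A·AB·A·AB·A·BC·AB·A·AB
    A ↦ AB
    B ↦ A
    C ↦ BC

A->AB, B->A, C->BC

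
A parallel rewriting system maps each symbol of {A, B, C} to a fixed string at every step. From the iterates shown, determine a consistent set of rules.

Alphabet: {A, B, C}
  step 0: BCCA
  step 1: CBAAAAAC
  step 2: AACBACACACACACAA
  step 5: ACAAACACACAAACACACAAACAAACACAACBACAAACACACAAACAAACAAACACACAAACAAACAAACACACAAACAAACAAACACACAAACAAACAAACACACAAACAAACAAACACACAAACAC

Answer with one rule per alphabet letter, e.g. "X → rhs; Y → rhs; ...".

  step 1 ⇒ step 2: CBAAAAAC ⇒ AA·CB·AC·AC·AC·AC·AC·AA
    A ↦ AC
    B ↦ CB
    C ↦ AA

A->AC, B->CB, C->AA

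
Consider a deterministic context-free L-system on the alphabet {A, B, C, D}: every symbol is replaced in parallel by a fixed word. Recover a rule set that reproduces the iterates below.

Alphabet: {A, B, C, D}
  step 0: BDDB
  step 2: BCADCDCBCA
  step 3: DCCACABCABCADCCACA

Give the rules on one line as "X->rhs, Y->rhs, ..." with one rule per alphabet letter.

  step 2 ⇒ step 3: BCADCDCBCA ⇒ DC·CA·CA·B·CA·B·CA·DC·CA·CA
    A ↦ CA
    B ↦ DC
    C ↦ CA
    D ↦ B

A->CA, B->DC, C->CA, D->B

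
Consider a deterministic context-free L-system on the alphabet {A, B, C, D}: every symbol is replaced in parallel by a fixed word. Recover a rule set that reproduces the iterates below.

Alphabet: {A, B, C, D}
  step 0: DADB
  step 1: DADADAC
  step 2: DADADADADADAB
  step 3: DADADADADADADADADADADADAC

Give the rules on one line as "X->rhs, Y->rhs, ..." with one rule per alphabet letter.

A->DA, B->C, C->B, D->DA

  step 2 ⇒ step 3: DADADADADADAB ⇒ DA·DA·DA·DA·DA·DA·DA·DA·DA·DA·DA·DA·C
    A ↦ DA
    B ↦ C
    D ↦ DA
  step 1 ⇒ step 2: DADADAC ⇒ DA·DA·DA·DA·DA·DA·B
    C ↦ B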